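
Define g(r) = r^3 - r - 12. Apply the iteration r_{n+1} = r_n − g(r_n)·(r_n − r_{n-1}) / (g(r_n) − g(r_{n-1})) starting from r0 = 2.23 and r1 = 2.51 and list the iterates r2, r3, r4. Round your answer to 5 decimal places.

g(2.23) = -3.1404330, g(2.51) = 1.3032510
r2 = 2.5100000 − 1.3032510·(2.5100000 − 2.2300000) / (1.3032510 − (-3.1404330)) = 2.5100000 − (0.3649103)/(4.4436840) = 2.4278811
g(2.4278811) = -0.1164764
r3 = 2.4278811 − (-0.1164764)·(2.4278811 − 2.5100000) / (-0.1164764 − 1.3032510) = 2.4278811 − (0.0095649)/(-1.4197274) = 2.4346183
g(2.4346183) = -0.0037442
r4 = 2.4346183 − (-0.0037442)·(2.4346183 − 2.4278811) / (-0.0037442 − (-0.1164764)) = 2.4346183 − (-0.0000252)/(0.1127323) = 2.4348420

2.42788, 2.43462, 2.43484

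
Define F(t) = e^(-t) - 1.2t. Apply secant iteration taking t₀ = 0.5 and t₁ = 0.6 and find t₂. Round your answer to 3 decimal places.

0.504

F(0.5) = 0.00653, F(0.6) = -0.17119
t₂ = 0.60000 − (-0.17119)·(0.60000 − 0.50000) / (-0.17119 − 0.00653) = 0.60000 − (-0.01712)/(-0.17772) = 0.50367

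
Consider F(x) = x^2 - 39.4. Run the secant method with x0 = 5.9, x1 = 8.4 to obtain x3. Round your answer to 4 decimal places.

6.2688

F(5.9) = -4.590000, F(8.4) = 31.160000
x2 = 8.400000 − 31.160000·(8.400000 − 5.900000) / (31.160000 − (-4.590000)) = 8.400000 − (77.900000)/(35.750000) = 6.220979
F(6.220979) = -0.699420
x3 = 6.220979 − (-0.699420)·(6.220979 − 8.400000) / (-0.699420 − 31.160000) = 6.220979 − (1.524051)/(-31.859420) = 6.268816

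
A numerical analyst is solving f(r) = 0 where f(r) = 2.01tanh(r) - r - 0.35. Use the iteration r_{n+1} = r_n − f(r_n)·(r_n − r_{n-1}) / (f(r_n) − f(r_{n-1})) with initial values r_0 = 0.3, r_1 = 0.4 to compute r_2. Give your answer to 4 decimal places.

f(0.3) = -0.064462, f(0.4) = 0.013697
r_2 = 0.400000 − 0.013697·(0.400000 − 0.300000) / (0.013697 − (-0.064462)) = 0.400000 − (0.001370)/(0.078159) = 0.382475

0.3825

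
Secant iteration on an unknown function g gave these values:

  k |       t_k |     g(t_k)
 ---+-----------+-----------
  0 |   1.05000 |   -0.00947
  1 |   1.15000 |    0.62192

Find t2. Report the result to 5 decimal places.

t2 = 1.15000 − 0.62192·(1.15000 − 1.05000) / (0.62192 − (-0.00947))
   = 1.15000 − (0.0621920)/(0.6313900) = 1.0514999

1.05150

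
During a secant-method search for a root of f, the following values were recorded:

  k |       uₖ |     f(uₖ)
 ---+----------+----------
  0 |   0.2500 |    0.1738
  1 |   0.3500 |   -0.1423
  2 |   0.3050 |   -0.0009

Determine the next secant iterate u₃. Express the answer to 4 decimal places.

0.3047

u₃ = 0.3050 − (-0.0009)·(0.3050 − 0.3500) / (-0.0009 − (-0.1423))
   = 0.3050 − (0.000040)/(0.141400) = 0.304714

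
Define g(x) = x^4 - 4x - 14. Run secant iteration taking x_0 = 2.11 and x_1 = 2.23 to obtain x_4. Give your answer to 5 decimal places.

g(2.11) = -2.6188056, g(2.23) = 1.8097344
x_2 = 2.2300000 − 1.8097344·(2.2300000 − 2.1100000) / (1.8097344 − (-2.6188056)) = 2.2300000 − (0.2171681)/(4.4285400) = 2.1809617
g(2.1809617) = -0.0986614
x_3 = 2.1809617 − (-0.0986614)·(2.1809617 − 2.2300000) / (-0.0986614 − 1.8097344) = 2.1809617 − (0.0048382)/(-1.9083958) = 2.1834969
g(2.1834969) = -0.0034180
x_4 = 2.1834969 − (-0.0034180)·(2.1834969 − 2.1809617) / (-0.0034180 − (-0.0986614)) = 2.1834969 − (-0.0000087)/(0.0952434) = 2.1835879

2.18359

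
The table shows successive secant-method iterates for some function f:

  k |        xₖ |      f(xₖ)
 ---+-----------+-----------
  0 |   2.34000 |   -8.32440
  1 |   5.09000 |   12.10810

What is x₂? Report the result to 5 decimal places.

3.46038

x₂ = 5.09000 − 12.10810·(5.09000 − 2.34000) / (12.10810 − (-8.32440))
   = 5.09000 − (33.2972750)/(20.4325000) = 3.4603769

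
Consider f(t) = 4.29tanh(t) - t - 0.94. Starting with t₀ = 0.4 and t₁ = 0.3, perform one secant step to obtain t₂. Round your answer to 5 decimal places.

0.29653

f(0.4) = 0.2899810, f(0.3) = 0.0097311
t₂ = 0.3000000 − 0.0097311·(0.3000000 − 0.4000000) / (0.0097311 − 0.2899810) = 0.3000000 − (-0.0009731)/(-0.2802499) = 0.2965277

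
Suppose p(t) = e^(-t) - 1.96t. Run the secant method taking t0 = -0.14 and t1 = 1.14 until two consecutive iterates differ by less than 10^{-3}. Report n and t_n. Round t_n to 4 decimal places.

n = 5, t_n = 0.3570

p(-0.14) = 1.424674, p(1.14) = -1.914581
t2 = 1.140000 − (-1.914581)·(1.280000)/(-3.339255) = 0.406105;  |Δ| = 0.733895
p(0.406105) = -0.129725
t3 = 0.406105 − (-0.129725)·(-0.733895)/(1.784856) = 0.352765;  |Δ| = 0.053340
p(0.352765) = 0.011324
t4 = 0.352765 − 0.011324·(-0.053340)/(0.141049) = 0.357047;  |Δ| = 0.004282
p(0.357047) = -0.000072
t5 = 0.357047 − (-0.000072)·(0.004282)/(-0.011396) = 0.357020;  |Δ| = 0.000027
|t5 − t4| = 0.000027 < 10^{-3}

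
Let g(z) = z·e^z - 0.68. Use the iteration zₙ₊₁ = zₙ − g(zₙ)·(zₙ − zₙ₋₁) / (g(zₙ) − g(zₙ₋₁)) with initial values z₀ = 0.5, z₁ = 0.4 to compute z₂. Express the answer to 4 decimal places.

g(0.5) = 0.144361, g(0.4) = -0.083270
z₂ = 0.400000 − (-0.083270)·(0.400000 − 0.500000) / (-0.083270 − 0.144361) = 0.400000 − (0.008327)/(-0.227631) = 0.436581

0.4366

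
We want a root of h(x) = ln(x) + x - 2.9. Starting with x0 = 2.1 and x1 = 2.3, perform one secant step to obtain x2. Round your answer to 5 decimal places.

2.13991

h(2.1) = -0.0580627, h(2.3) = 0.2329091
x2 = 2.3000000 − 0.2329091·(2.3000000 − 2.1000000) / (0.2329091 − (-0.0580627)) = 2.3000000 − (0.0465818)/(0.2909718) = 2.1399095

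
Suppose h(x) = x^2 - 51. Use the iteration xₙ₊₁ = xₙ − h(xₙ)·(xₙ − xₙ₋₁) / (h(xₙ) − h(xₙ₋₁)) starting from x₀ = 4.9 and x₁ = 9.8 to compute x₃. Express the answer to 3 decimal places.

h(4.9) = -26.99000, h(9.8) = 45.04000
x₂ = 9.80000 − 45.04000·(9.80000 − 4.90000) / (45.04000 − (-26.99000)) = 9.80000 − (220.69600)/(72.03000) = 6.73605
h(6.73605) = -5.62557
x₃ = 6.73605 − (-5.62557)·(6.73605 − 9.80000) / (-5.62557 − 45.04000) = 6.73605 − (17.23644)/(-50.66557) = 7.07625

7.076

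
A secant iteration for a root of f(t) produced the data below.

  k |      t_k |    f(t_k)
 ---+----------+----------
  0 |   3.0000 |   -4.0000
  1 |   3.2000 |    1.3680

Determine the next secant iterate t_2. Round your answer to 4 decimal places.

t_2 = 3.2000 − 1.3680·(3.2000 − 3.0000) / (1.3680 − (-4.0000))
   = 3.2000 − (0.273600)/(5.368000) = 3.149031

3.1490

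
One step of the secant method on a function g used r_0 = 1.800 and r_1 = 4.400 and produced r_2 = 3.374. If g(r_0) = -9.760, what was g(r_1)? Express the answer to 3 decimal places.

The secant line through (1.800, -9.760) and (4.400, g(r_1)) crosses zero at r_2 = 3.374.
So (1.800, -9.760), (4.400, g(r_1)), (3.374, 0) are collinear:
g(r_1) = -9.760 · (4.400 − 3.374) / (1.800 − 3.374) = -9.760 · (1.02600)/(-1.57400) = 6.36198

6.362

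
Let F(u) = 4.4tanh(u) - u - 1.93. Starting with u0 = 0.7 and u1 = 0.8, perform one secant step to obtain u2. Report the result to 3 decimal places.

F(0.7) = 0.02922, F(0.8) = 0.19176
u2 = 0.80000 − 0.19176·(0.80000 − 0.70000) / (0.19176 − 0.02922) = 0.80000 − (0.01918)/(0.16254) = 0.68202

0.682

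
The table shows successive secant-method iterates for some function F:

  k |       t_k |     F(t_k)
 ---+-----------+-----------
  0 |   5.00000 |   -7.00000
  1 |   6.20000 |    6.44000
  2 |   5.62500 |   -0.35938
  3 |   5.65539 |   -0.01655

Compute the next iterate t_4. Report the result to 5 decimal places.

5.65686

t_4 = 5.65539 − (-0.01655)·(5.65539 − 5.62500) / (-0.01655 − (-0.35938))
   = 5.65539 − (-0.0005030)/(0.3428300) = 5.6568571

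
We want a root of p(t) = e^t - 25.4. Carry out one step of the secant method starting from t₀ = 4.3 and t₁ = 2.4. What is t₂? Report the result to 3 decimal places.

p(4.3) = 48.29979, p(2.4) = -14.37682
t₂ = 2.40000 − (-14.37682)·(2.40000 − 4.30000) / (-14.37682 − 48.29979) = 2.40000 − (27.31596)/(-62.67662) = 2.83582

2.836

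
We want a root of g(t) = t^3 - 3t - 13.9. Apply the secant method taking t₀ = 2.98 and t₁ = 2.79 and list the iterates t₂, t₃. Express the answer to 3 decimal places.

g(2.98) = 3.62359, g(2.79) = -0.55236
t₂ = 2.79000 − (-0.55236)·(2.79000 − 2.98000) / (-0.55236 − 3.62359) = 2.79000 − (0.10495)/(-4.17595) = 2.81513
g(2.81513) = -0.03557
t₃ = 2.81513 − (-0.03557)·(2.81513 − 2.79000) / (-0.03557 − (-0.55236)) = 2.81513 − (-0.00089)/(0.51679) = 2.81686

2.815, 2.817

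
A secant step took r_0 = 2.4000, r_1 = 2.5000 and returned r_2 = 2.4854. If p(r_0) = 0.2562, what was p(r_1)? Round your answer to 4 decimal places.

The secant line through (2.4000, 0.2562) and (2.5000, p(r_1)) crosses zero at r_2 = 2.4854.
So (2.4000, 0.2562), (2.5000, p(r_1)), (2.4854, 0) are collinear:
p(r_1) = 0.2562 · (2.5000 − 2.4854) / (2.4000 − 2.4854) = 0.2562 · (0.014600)/(-0.085400) = -0.043800

-0.0438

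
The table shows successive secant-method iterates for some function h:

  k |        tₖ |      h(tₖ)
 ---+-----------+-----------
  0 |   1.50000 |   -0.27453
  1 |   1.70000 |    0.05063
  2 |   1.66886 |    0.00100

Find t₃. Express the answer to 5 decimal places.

1.66823

t₃ = 1.66886 − 0.00100·(1.66886 − 1.70000) / (0.00100 − 0.05063)
   = 1.66886 − (-0.0000311)/(-0.0496300) = 1.6682326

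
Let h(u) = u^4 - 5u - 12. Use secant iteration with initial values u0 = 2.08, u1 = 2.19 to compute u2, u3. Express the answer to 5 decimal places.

2.18845, 2.18858

h(2.08) = -3.6822630, h(2.19) = 0.0525752
u2 = 2.1900000 − 0.0525752·(2.1900000 − 2.0800000) / (0.0525752 − (-3.6822630)) = 2.1900000 − (0.0057833)/(3.7348382) = 2.1884515
h(2.1884515) = -0.0046705
u3 = 2.1884515 − (-0.0046705)·(2.1884515 − 2.1900000) / (-0.0046705 − 0.0525752) = 2.1884515 − (0.0000072)/(-0.0572457) = 2.1885779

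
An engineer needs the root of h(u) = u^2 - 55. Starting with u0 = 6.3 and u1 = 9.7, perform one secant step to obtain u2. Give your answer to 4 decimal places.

h(6.3) = -15.310000, h(9.7) = 39.090000
u2 = 9.700000 − 39.090000·(9.700000 − 6.300000) / (39.090000 − (-15.310000)) = 9.700000 − (132.906000)/(54.400000) = 7.256875

7.2569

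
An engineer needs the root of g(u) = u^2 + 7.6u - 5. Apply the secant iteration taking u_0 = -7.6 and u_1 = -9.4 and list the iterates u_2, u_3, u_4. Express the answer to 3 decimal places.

g(-7.6) = -5.00000, g(-9.4) = 11.92000
u_2 = -9.40000 − 11.92000·(-9.40000 − (-7.60000)) / (11.92000 − (-5.00000)) = -9.40000 − (-21.45600)/(16.92000) = -8.13191
g(-8.13191) = -0.67451
u_3 = -8.13191 − (-0.67451)·(-8.13191 − (-9.40000)) / (-0.67451 − 11.92000) = -8.13191 − (-0.85534)/(-12.59451) = -8.19983
g(-8.19983) = -0.08151
u_4 = -8.19983 − (-0.08151)·(-8.19983 − (-8.13191)) / (-0.08151 − (-0.67451)) = -8.19983 − (0.00554)/(0.59301) = -8.20916

-8.132, -8.200, -8.209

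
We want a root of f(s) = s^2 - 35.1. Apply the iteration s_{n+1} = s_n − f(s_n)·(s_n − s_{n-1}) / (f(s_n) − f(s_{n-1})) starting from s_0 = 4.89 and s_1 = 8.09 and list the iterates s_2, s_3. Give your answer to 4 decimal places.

5.7519, 5.8975

f(4.89) = -11.187900, f(8.09) = 30.348100
s_2 = 8.090000 − 30.348100·(8.090000 − 4.890000) / (30.348100 − (-11.187900)) = 8.090000 − (97.113920)/(41.536000) = 5.751934
f(5.751934) = -2.015258
s_3 = 5.751934 − (-2.015258)·(5.751934 − 8.090000) / (-2.015258 − 30.348100) = 5.751934 − (4.711807)/(-32.363358) = 5.897525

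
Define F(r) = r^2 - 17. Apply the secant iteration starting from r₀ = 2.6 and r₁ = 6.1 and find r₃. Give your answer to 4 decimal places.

F(2.6) = -10.240000, F(6.1) = 20.210000
r₂ = 6.100000 − 20.210000·(6.100000 − 2.600000) / (20.210000 − (-10.240000)) = 6.100000 − (70.735000)/(30.450000) = 3.777011
F(3.777011) = -2.734184
r₃ = 3.777011 − (-2.734184)·(3.777011 − 6.100000) / (-2.734184 − 20.210000) = 3.777011 − (6.351478)/(-22.944184) = 4.053835

4.0538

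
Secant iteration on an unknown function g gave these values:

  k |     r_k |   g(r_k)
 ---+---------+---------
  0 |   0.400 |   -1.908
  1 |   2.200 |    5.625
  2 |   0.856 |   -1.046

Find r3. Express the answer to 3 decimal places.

r3 = 0.856 − (-1.046)·(0.856 − 2.200) / (-1.046 − 5.625)
   = 0.856 − (1.40582)/(-6.67100) = 1.06674

1.067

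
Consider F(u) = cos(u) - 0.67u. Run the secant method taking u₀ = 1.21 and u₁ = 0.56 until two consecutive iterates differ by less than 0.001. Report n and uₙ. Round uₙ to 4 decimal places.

F(1.21) = -0.457681, F(0.56) = 0.472055
u₂ = 0.560000 − 0.472055·(-0.650000)/(0.929736) = 0.890025;  |Δ| = 0.330025
F(0.890025) = 0.033076
u₃ = 0.890025 − 0.033076·(0.330025)/(-0.438979) = 0.914891;  |Δ| = 0.024867
F(0.914891) = -0.003101
u₄ = 0.914891 − (-0.003101)·(0.024867)/(-0.036177) = 0.912760;  |Δ| = 0.002131
F(0.912760) = 0.000015
u₅ = 0.912760 − 0.000015·(-0.002131)/(0.003116) = 0.912770;  |Δ| = 0.000010
|u₅ − u₄| = 0.000010 < 0.001

n = 5, uₙ = 0.9128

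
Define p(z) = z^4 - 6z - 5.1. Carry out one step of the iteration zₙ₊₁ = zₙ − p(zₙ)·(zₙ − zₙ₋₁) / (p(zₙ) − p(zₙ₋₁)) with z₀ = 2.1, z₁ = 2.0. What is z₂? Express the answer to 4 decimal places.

2.0386

p(2.1) = 1.748100, p(2.0) = -1.100000
z₂ = 2.000000 − (-1.100000)·(2.000000 − 2.100000) / (-1.100000 − 1.748100) = 2.000000 − (0.110000)/(-2.848100) = 2.038622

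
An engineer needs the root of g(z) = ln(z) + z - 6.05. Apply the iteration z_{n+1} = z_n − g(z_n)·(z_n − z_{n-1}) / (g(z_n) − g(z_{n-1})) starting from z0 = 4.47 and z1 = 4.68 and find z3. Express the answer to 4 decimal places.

4.5376

g(4.47) = -0.082612, g(4.68) = 0.173298
z2 = 4.680000 − 0.173298·(4.680000 − 4.470000) / (0.173298 − (-0.082612)) = 4.680000 − (0.036393)/(0.255910) = 4.537791
g(4.537791) = 0.000232
z3 = 4.537791 − 0.000232·(4.537791 − 4.680000) / (0.000232 − 0.173298) = 4.537791 − (-0.000033)/(-0.173066) = 4.537601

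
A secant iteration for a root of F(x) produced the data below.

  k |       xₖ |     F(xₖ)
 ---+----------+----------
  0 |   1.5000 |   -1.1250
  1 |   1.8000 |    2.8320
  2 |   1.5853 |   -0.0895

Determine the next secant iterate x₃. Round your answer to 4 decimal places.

x₃ = 1.5853 − (-0.0895)·(1.5853 − 1.8000) / (-0.0895 − 2.8320)
   = 1.5853 − (0.019216)/(-2.921500) = 1.591877

1.5919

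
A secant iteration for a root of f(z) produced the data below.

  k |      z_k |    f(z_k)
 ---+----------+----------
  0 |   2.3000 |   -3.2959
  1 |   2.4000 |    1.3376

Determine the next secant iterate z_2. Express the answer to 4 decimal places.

z_2 = 2.4000 − 1.3376·(2.4000 − 2.3000) / (1.3376 − (-3.2959))
   = 2.4000 − (0.133760)/(4.633500) = 2.371132

2.3711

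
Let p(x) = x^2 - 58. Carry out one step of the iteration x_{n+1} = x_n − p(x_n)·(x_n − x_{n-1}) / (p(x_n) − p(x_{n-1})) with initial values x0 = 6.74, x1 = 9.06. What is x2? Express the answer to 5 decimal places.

7.53572

p(6.74) = -12.5724000, p(9.06) = 24.0836000
x2 = 9.0600000 − 24.0836000·(9.0600000 − 6.7400000) / (24.0836000 − (-12.5724000)) = 9.0600000 − (55.8739520)/(36.6560000) = 7.5357215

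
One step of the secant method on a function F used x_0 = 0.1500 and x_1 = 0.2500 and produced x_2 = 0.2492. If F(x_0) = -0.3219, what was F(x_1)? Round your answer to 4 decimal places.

0.0026

The secant line through (0.1500, -0.3219) and (0.2500, F(x_1)) crosses zero at x_2 = 0.2492.
So (0.1500, -0.3219), (0.2500, F(x_1)), (0.2492, 0) are collinear:
F(x_1) = -0.3219 · (0.2500 − 0.2492) / (0.1500 − 0.2492) = -0.3219 · (0.000800)/(-0.099200) = 0.002596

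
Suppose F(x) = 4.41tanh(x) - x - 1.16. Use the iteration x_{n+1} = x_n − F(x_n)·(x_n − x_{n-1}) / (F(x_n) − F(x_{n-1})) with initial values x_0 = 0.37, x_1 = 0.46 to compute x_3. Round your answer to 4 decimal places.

0.3592

F(0.37) = 0.031103, F(0.46) = 0.276671
x_2 = 0.460000 − 0.276671·(0.460000 − 0.370000) / (0.276671 − 0.031103) = 0.460000 − (0.024900)/(0.245568) = 0.358601
F(0.358601) = -0.001645
x_3 = 0.358601 − (-0.001645)·(0.358601 − 0.460000) / (-0.001645 − 0.276671) = 0.358601 − (0.000167)/(-0.278316) = 0.359200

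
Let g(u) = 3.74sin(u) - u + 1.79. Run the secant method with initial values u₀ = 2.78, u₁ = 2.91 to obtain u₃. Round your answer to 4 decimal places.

2.8533

g(2.78) = 0.333079, g(2.91) = -0.261565
u₂ = 2.910000 − (-0.261565)·(2.910000 − 2.780000) / (-0.261565 − 0.333079) = 2.910000 − (-0.034004)/(-0.594644) = 2.852817
g(2.852817) = 0.002255
u₃ = 2.852817 − 0.002255·(2.852817 − 2.910000) / (0.002255 − (-0.261565)) = 2.852817 − (-0.000129)/(0.263821) = 2.853306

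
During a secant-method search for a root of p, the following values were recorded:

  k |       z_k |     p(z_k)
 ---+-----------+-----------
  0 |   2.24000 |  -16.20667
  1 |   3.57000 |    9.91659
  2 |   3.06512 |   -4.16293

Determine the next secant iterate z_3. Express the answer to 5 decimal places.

z_3 = 3.06512 − (-4.16293)·(3.06512 − 3.57000) / (-4.16293 − 9.91659)
   = 3.06512 − (2.1017801)/(-14.0795200) = 3.2143992

3.21440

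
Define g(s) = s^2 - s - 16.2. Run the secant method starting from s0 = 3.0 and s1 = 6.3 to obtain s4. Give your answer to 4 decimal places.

g(3.0) = -10.200000, g(6.3) = 17.190000
s2 = 6.300000 − 17.190000·(6.300000 − 3.000000) / (17.190000 − (-10.200000)) = 6.300000 − (56.727000)/(27.390000) = 4.228916
g(4.228916) = -2.545188
s3 = 4.228916 − (-2.545188)·(4.228916 − 6.300000) / (-2.545188 − 17.190000) = 4.228916 − (5.271299)/(-19.735188) = 4.496017
g(4.496017) = -0.481847
s4 = 4.496017 − (-0.481847)·(4.496017 − 4.228916) / (-0.481847 − (-2.545188)) = 4.496017 − (-0.128702)/(2.063341) = 4.558393

4.5584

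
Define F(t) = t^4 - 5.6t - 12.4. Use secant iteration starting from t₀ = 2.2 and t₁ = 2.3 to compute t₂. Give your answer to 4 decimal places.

F(2.2) = -1.294400, F(2.3) = 2.704100
t₂ = 2.300000 − 2.704100·(2.300000 − 2.200000) / (2.704100 − (-1.294400)) = 2.300000 − (0.270410)/(3.998500) = 2.232372

2.2324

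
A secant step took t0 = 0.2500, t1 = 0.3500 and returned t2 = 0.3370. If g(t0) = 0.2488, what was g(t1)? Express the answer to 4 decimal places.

The secant line through (0.2500, 0.2488) and (0.3500, g(t1)) crosses zero at t2 = 0.3370.
So (0.2500, 0.2488), (0.3500, g(t1)), (0.3370, 0) are collinear:
g(t1) = 0.2488 · (0.3500 − 0.3370) / (0.2500 − 0.3370) = 0.2488 · (0.013000)/(-0.087000) = -0.037177

-0.0372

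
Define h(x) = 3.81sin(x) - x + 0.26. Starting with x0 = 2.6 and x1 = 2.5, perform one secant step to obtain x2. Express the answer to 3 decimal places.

2.510

h(2.6) = -0.37594, h(2.5) = 0.04018
x2 = 2.50000 − 0.04018·(2.50000 − 2.60000) / (0.04018 − (-0.37594)) = 2.50000 − (-0.00402)/(0.41612) = 2.50966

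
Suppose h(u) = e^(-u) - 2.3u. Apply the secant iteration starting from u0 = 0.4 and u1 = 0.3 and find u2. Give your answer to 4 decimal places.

h(0.4) = -0.249680, h(0.3) = 0.050818
u2 = 0.300000 − 0.050818·(0.300000 − 0.400000) / (0.050818 − (-0.249680)) = 0.300000 − (-0.005082)/(0.300498) = 0.316911

0.3169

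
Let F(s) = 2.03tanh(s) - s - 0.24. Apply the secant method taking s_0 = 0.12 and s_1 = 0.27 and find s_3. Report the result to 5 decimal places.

F(0.12) = -0.1175626, F(0.27) = 0.0251584
s_2 = 0.2700000 − 0.0251584·(0.2700000 − 0.1200000) / (0.0251584 − (-0.1175626)) = 0.2700000 − (0.0037738)/(0.1427210) = 0.2435585
F(0.2435585) = 0.0013152
s_3 = 0.2435585 − 0.0013152·(0.2435585 − 0.2700000) / (0.0013152 − 0.0251584) = 0.2435585 − (-0.0000348)/(-0.0238432) = 0.2420999

0.24210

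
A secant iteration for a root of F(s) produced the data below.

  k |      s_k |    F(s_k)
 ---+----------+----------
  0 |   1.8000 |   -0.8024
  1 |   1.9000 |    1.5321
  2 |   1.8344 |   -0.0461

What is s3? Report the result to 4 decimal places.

s3 = 1.8344 − (-0.0461)·(1.8344 − 1.9000) / (-0.0461 − 1.5321)
   = 1.8344 − (0.003024)/(-1.578200) = 1.836316

1.8363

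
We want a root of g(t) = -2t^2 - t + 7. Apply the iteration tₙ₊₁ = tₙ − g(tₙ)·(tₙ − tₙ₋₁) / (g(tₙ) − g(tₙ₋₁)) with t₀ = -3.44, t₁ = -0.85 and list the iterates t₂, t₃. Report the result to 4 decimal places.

-1.6950, -2.4160

g(-3.44) = -13.227200, g(-0.85) = 6.405000
t₂ = -0.850000 − 6.405000·(-0.850000 − (-3.440000)) / (6.405000 − (-13.227200)) = -0.850000 − (16.588950)/(19.632200) = -1.694987
g(-1.694987) = 2.949026
t₃ = -1.694987 − 2.949026·(-1.694987 − (-0.850000)) / (2.949026 − 6.405000) = -1.694987 − (-2.491888)/(-3.455974) = -2.416025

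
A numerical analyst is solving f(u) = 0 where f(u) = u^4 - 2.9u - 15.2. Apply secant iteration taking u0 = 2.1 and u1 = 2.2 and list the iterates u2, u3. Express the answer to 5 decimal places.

2.14995, 2.15176

f(2.1) = -1.8419000, f(2.2) = 1.8456000
u2 = 2.2000000 − 1.8456000·(2.2000000 − 2.1000000) / (1.8456000 − (-1.8419000)) = 2.2000000 − (0.1845600)/(3.6875000) = 2.1499498
f(2.1499498) = -0.0693426
u3 = 2.1499498 − (-0.0693426)·(2.1499498 − 2.2000000) / (-0.0693426 − 1.8456000) = 2.1499498 − (0.0034706)/(-1.9149426) = 2.1517622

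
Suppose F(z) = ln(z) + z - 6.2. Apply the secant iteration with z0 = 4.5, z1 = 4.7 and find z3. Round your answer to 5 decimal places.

F(4.5) = -0.1959226, F(4.7) = 0.0475625
z2 = 4.7000000 − 0.0475625·(4.7000000 − 4.5000000) / (0.0475625 − (-0.1959226)) = 4.7000000 − (0.0095125)/(0.2434851) = 4.6609319
F(4.6609319) = 0.0001473
z3 = 4.6609319 − 0.0001473·(4.6609319 − 4.7000000) / (0.0001473 − 0.0475625) = 4.6609319 − (-0.0000058)/(-0.0474152) = 4.6608105

4.66081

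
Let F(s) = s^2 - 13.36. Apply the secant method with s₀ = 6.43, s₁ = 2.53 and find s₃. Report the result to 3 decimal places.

3.722

F(6.43) = 27.98490, F(2.53) = -6.95910
s₂ = 2.53000 − (-6.95910)·(2.53000 − 6.43000) / (-6.95910 − 27.98490) = 2.53000 − (27.14049)/(-34.94400) = 3.30669
F(3.30669) = -2.42583
s₃ = 3.30669 − (-2.42583)·(3.30669 − 2.53000) / (-2.42583 − (-6.95910)) = 3.30669 − (-1.88411)/(4.53327) = 3.72230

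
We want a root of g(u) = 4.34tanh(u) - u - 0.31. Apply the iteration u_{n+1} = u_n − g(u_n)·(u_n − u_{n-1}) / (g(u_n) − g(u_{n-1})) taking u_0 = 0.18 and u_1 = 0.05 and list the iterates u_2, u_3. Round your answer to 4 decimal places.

g(0.18) = 0.282871, g(0.05) = -0.143181
u_2 = 0.050000 − (-0.143181)·(0.050000 − 0.180000) / (-0.143181 − 0.282871) = 0.050000 − (0.018613)/(-0.426052) = 0.093688
g(0.093688) = 0.001734
u_3 = 0.093688 − 0.001734·(0.093688 − 0.050000) / (0.001734 − (-0.143181)) = 0.093688 − (0.000076)/(0.144914) = 0.093166

0.0937, 0.0932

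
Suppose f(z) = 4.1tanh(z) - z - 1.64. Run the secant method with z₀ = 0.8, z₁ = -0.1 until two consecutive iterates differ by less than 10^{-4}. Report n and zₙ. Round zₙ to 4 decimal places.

n = 6, zₙ = 0.6202

f(0.8) = 0.282551, f(-0.1) = -1.948639
z₂ = -0.100000 − (-1.948639)·(-0.900000)/(-2.231190) = 0.686027;  |Δ| = 0.786027
f(0.686027) = 0.115210
z₃ = 0.686027 − 0.115210·(0.786027)/(2.063848) = 0.642149;  |Δ| = 0.043878
f(0.642149) = 0.039931
z₄ = 0.642149 − 0.039931·(-0.043878)/(-0.075279) = 0.618874;  |Δ| = 0.023275
f(0.618874) = -0.002465
z₅ = 0.618874 − (-0.002465)·(-0.023275)/(-0.042396) = 0.620227;  |Δ| = 0.001353
f(0.620227) = 0.000047
z₆ = 0.620227 − 0.000047·(0.001353)/(0.002512) = 0.620202;  |Δ| = 0.000025
|z₆ − z₅| = 0.000025 < 10^{-4}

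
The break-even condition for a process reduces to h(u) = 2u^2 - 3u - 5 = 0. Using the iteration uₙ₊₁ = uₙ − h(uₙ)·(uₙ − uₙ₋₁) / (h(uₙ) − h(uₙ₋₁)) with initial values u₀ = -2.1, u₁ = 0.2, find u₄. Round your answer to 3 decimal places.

-0.972

h(-2.1) = 10.12000, h(0.2) = -5.52000
u₂ = 0.20000 − (-5.52000)·(0.20000 − (-2.10000)) / (-5.52000 − 10.12000) = 0.20000 − (-12.69600)/(-15.64000) = -0.61176
h(-0.61176) = -2.41619
u₃ = -0.61176 − (-2.41619)·(-0.61176 − 0.20000) / (-2.41619 − (-5.52000)) = -0.61176 − (1.96138)/(3.10381) = -1.24369
h(-1.24369) = 1.82462
u₄ = -1.24369 − 1.82462·(-1.24369 − (-0.61176)) / (1.82462 − (-2.41619)) = -1.24369 − (-1.15303)/(4.24081) = -0.97180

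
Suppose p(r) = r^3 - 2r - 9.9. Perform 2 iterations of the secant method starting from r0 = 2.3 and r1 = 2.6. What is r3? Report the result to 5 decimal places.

2.45520

p(2.3) = -2.3330000, p(2.6) = 2.4760000
r2 = 2.6000000 − 2.4760000·(2.6000000 − 2.3000000) / (2.4760000 − (-2.3330000)) = 2.6000000 − (0.7428000)/(4.8090000) = 2.4455396
p(2.4455396) = -0.1651285
r3 = 2.4455396 − (-0.1651285)·(2.4455396 − 2.6000000) / (-0.1651285 − 2.4760000) = 2.4455396 − (0.0255058)/(-2.6411285) = 2.4551968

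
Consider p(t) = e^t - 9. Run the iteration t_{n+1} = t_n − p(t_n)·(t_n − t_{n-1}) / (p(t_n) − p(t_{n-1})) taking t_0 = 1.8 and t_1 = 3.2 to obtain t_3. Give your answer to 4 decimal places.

p(1.8) = -2.950353, p(3.2) = 15.532530
t_2 = 3.200000 − 15.532530·(3.200000 − 1.800000) / (15.532530 − (-2.950353)) = 3.200000 − (21.745542)/(18.482883) = 2.023477
p(2.023477) = -1.435421
t_3 = 2.023477 − (-1.435421)·(2.023477 − 3.200000) / (-1.435421 − 15.532530) = 2.023477 − (1.688806)/(-16.967951) = 2.123006

2.1230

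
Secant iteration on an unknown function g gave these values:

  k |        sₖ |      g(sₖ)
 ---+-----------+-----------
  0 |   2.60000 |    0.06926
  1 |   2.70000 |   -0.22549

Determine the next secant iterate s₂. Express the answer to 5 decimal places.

2.62350

s₂ = 2.70000 − (-0.22549)·(2.70000 − 2.60000) / (-0.22549 − 0.06926)
   = 2.70000 − (-0.0225490)/(-0.2947500) = 2.6234979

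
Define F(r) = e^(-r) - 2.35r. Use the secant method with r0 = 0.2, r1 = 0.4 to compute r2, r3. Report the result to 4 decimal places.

0.3128, 0.3116

F(0.2) = 0.348731, F(0.4) = -0.269680
r2 = 0.400000 − (-0.269680)·(0.400000 − 0.200000) / (-0.269680 − 0.348731) = 0.400000 − (-0.053936)/(-0.618411) = 0.312783
F(0.312783) = -0.003631
r3 = 0.312783 − (-0.003631)·(0.312783 − 0.400000) / (-0.003631 − (-0.269680)) = 0.312783 − (0.000317)/(0.266049) = 0.311593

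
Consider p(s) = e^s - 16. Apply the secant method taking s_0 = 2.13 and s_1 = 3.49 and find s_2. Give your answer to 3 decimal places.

p(2.13) = -7.58513, p(3.49) = 16.78595
s_2 = 3.49000 − 16.78595·(3.49000 − 2.13000) / (16.78595 − (-7.58513)) = 3.49000 − (22.82889)/(24.37108) = 2.55328

2.553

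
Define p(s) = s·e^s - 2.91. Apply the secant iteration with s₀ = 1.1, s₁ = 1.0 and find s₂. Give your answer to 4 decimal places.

p(1.1) = 0.394583, p(1.0) = -0.191718
s₂ = 1.000000 − (-0.191718)·(1.000000 − 1.100000) / (-0.191718 − 0.394583) = 1.000000 − (0.019172)/(-0.586301) = 1.032700

1.0327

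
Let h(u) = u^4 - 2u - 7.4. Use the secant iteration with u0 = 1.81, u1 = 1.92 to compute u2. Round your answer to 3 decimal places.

1.822

h(1.81) = -0.28717, h(1.92) = 2.34954
u2 = 1.92000 − 2.34954·(1.92000 − 1.81000) / (2.34954 − (-0.28717)) = 1.92000 − (0.25845)/(2.63671) = 1.82198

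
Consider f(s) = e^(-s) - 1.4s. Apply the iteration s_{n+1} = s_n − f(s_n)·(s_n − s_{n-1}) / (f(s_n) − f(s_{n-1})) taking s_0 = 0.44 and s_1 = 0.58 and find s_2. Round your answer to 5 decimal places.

f(0.44) = 0.0280364, f(0.58) = -0.2521016
s_2 = 0.5800000 − (-0.2521016)·(0.5800000 − 0.4400000) / (-0.2521016 − 0.0280364) = 0.5800000 − (-0.0352942)/(-0.2801381) = 0.4540113

0.45401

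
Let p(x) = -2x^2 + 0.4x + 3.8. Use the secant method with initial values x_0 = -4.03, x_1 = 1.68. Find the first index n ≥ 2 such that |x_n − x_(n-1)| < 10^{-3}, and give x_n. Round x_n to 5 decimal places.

p(-4.03) = -30.2938000, p(1.68) = -1.1728000
x_2 = 1.6800000 − (-1.1728000)·(5.7100000)/(29.1210000) = 1.9099608;  |Δ| = 0.2299608
p(1.9099608) = -2.7319161
x_3 = 1.9099608 − (-2.7319161)·(0.2299608)/(-1.5591161) = 1.5070186;  |Δ| = 0.4029421
p(1.5070186) = -0.1394030
x_4 = 1.5070186 − (-0.1394030)·(-0.4029421)/(2.5925131) = 1.4853519;  |Δ| = 0.0216667
p(1.4853519) = -0.0183998
x_5 = 1.4853519 − (-0.0183998)·(-0.0216667)/(0.1210032) = 1.4820572;  |Δ| = 0.0032947
p(1.4820572) = -0.0001645
x_6 = 1.4820572 − (-0.0001645)·(-0.0032947)/(0.0182353) = 1.4820275;  |Δ| = 0.0000297
|x_6 − x_5| = 0.0000297 < 10^{-3}

n = 6, x_n = 1.48203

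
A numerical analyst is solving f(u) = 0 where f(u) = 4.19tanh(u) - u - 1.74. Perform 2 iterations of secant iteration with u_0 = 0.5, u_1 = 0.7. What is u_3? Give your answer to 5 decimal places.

f(0.5) = -0.3037291, f(0.7) = 0.0923010
u_2 = 0.7000000 − 0.0923010·(0.7000000 − 0.5000000) / (0.0923010 − (-0.3037291)) = 0.7000000 − (0.0184602)/(0.3960301) = 0.6533869
f(0.6533869) = 0.0114451
u_3 = 0.6533869 − 0.0114451·(0.6533869 − 0.7000000) / (0.0114451 − 0.0923010) = 0.6533869 − (-0.0005335)/(-0.0808559) = 0.6467888

0.64679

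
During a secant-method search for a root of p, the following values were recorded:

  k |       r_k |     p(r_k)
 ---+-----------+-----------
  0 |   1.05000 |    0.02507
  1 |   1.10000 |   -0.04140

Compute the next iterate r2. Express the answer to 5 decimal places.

1.06886

r2 = 1.10000 − (-0.04140)·(1.10000 − 1.05000) / (-0.04140 − 0.02507)
   = 1.10000 − (-0.0020700)/(-0.0664700) = 1.0688581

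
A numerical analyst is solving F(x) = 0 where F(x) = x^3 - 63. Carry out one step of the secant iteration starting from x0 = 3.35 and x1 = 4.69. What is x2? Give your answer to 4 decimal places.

3.8692

F(3.35) = -25.404625, F(4.69) = 40.161709
x2 = 4.690000 − 40.161709·(4.690000 − 3.350000) / (40.161709 − (-25.404625)) = 4.690000 − (53.816690)/(65.566334) = 3.869202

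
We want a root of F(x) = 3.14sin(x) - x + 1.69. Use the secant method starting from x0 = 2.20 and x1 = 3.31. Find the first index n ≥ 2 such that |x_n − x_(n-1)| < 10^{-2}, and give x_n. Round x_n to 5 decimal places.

n = 4, x_n = 2.78530

F(2.20) = 2.0286787, F(3.31) = -2.1463031
x2 = 3.3100000 − (-2.1463031)·(1.1100000)/(-4.1749818) = 2.7393636;  |Δ| = 0.5706364
F(2.7393636) = 0.1798535
x3 = 2.7393636 − 0.1798535·(-0.5706364)/(2.3261566) = 2.7834840;  |Δ| = 0.0441204
F(2.7834840) = 0.0070968
x4 = 2.7834840 − 0.0070968·(0.0441204)/(-0.1727567) = 2.7852965;  |Δ| = 0.0018125
|x4 − x3| = 0.0018125 < 10^{-2}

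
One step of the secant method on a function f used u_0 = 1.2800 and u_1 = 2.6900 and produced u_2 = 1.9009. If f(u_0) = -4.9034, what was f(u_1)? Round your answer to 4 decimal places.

The secant line through (1.2800, -4.9034) and (2.6900, f(u_1)) crosses zero at u_2 = 1.9009.
So (1.2800, -4.9034), (2.6900, f(u_1)), (1.9009, 0) are collinear:
f(u_1) = -4.9034 · (2.6900 − 1.9009) / (1.2800 − 1.9009) = -4.9034 · (0.789100)/(-0.620900) = 6.231717

6.2317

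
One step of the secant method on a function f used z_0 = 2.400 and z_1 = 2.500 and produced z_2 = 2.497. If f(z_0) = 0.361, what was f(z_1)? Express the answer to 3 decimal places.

The secant line through (2.400, 0.361) and (2.500, f(z_1)) crosses zero at z_2 = 2.497.
So (2.400, 0.361), (2.500, f(z_1)), (2.497, 0) are collinear:
f(z_1) = 0.361 · (2.500 − 2.497) / (2.400 − 2.497) = 0.361 · (0.00300)/(-0.09700) = -0.01116

-0.011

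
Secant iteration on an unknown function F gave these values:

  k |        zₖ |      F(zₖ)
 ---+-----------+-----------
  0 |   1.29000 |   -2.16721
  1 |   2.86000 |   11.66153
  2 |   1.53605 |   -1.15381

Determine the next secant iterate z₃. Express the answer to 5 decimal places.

1.65525

z₃ = 1.53605 − (-1.15381)·(1.53605 − 2.86000) / (-1.15381 − 11.66153)
   = 1.53605 − (1.5275867)/(-12.8153400) = 1.6552499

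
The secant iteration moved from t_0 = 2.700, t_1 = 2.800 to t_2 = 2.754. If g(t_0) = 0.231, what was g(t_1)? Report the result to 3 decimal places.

-0.197

The secant line through (2.700, 0.231) and (2.800, g(t_1)) crosses zero at t_2 = 2.754.
So (2.700, 0.231), (2.800, g(t_1)), (2.754, 0) are collinear:
g(t_1) = 0.231 · (2.800 − 2.754) / (2.700 − 2.754) = 0.231 · (0.04600)/(-0.05400) = -0.19678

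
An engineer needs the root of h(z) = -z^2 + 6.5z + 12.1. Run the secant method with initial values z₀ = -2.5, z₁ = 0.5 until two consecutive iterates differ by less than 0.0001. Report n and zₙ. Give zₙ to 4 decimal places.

n = 6, zₙ = -1.5105

h(-2.5) = -10.400000, h(0.5) = 15.100000
z₂ = 0.500000 − 15.100000·(3.000000)/(25.500000) = -1.276471;  |Δ| = 1.776471
h(-1.276471) = 2.173564
z₃ = -1.276471 − 2.173564·(-1.776471)/(-12.926436) = -1.575182;  |Δ| = 0.298711
h(-1.575182) = -0.619880
z₄ = -1.575182 − (-0.619880)·(-0.298711)/(-2.793444) = -1.508896;  |Δ| = 0.066286
h(-1.508896) = 0.015406
z₅ = -1.508896 − 0.015406·(0.066286)/(0.635287) = -1.510504;  |Δ| = 0.001608
h(-1.510504) = 0.000104
z₆ = -1.510504 − 0.000104·(-0.001608)/(-0.015303) = -1.510515;  |Δ| = 0.000011
|z₆ − z₅| = 0.000011 < 0.0001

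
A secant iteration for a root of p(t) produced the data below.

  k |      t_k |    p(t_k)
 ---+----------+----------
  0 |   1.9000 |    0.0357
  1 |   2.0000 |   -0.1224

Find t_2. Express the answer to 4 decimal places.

1.9226

t_2 = 2.0000 − (-0.1224)·(2.0000 − 1.9000) / (-0.1224 − 0.0357)
   = 2.0000 − (-0.012240)/(-0.158100) = 1.922581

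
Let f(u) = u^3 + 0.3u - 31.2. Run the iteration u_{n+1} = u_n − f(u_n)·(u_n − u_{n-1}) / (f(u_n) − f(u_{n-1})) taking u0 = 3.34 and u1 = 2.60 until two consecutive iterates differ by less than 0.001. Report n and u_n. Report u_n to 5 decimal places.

f(3.34) = 7.0617040, f(2.60) = -12.8440000
u2 = 2.6000000 − (-12.8440000)·(-0.7400000)/(-19.9057040) = 3.0774792;  |Δ| = 0.4774792
f(3.0774792) = -1.1303249
u3 = 3.0774792 − (-1.1303249)·(0.4774792)/(11.7136751) = 3.1235541;  |Δ| = 0.0460749
f(3.1235541) = 0.2123048
u4 = 3.1235541 − 0.2123048·(0.0460749)/(1.3426298) = 3.1162685;  |Δ| = 0.0072856
f(3.1162685) = -0.0026331
u5 = 3.1162685 − (-0.0026331)·(-0.0072856)/(-0.2149379) = 3.1163577;  |Δ| = 0.0000893
|u5 − u4| = 0.0000893 < 0.001

n = 5, u_n = 3.11636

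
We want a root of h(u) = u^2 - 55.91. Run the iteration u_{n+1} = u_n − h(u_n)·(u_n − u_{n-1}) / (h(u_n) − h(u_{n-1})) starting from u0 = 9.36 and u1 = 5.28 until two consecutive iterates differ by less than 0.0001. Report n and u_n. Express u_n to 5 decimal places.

h(9.36) = 31.6996000, h(5.28) = -28.0316000
u2 = 5.2800000 − (-28.0316000)·(-4.0800000)/(-59.7312000) = 7.1947268;  |Δ| = 1.9147268
h(7.1947268) = -4.1459066
u3 = 7.1947268 − (-4.1459066)·(1.9147268)/(23.8856934) = 7.5270713;  |Δ| = 0.3323445
h(7.5270713) = 0.7468017
u4 = 7.5270713 − 0.7468017·(0.3323445)/(4.8927084) = 7.4763436;  |Δ| = 0.0507276
h(7.4763436) = -0.0142858
u5 = 7.4763436 − (-0.0142858)·(-0.0507276)/(-0.7610875) = 7.4772958;  |Δ| = 0.0009522
h(7.4772958) = -0.0000474
u6 = 7.4772958 − (-0.0000474)·(0.0009522)/(0.0142384) = 7.4772990;  |Δ| = 0.0000032
|u6 − u5| = 0.0000032 < 0.0001

n = 6, u_n = 7.47730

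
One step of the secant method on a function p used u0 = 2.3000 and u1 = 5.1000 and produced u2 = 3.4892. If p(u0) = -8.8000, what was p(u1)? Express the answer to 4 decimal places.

The secant line through (2.3000, -8.8000) and (5.1000, p(u1)) crosses zero at u2 = 3.4892.
So (2.3000, -8.8000), (5.1000, p(u1)), (3.4892, 0) are collinear:
p(u1) = -8.8000 · (5.1000 − 3.4892) / (2.3000 − 3.4892) = -8.8000 · (1.610800)/(-1.189200) = 11.919812

11.9198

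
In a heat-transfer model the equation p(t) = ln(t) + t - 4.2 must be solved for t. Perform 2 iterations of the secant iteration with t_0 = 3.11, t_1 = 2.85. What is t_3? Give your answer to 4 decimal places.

p(3.11) = 0.044623, p(2.85) = -0.302681
t_2 = 2.850000 − (-0.302681)·(2.850000 − 3.110000) / (-0.302681 − 0.044623) = 2.850000 − (0.078697)/(-0.347304) = 3.076594
p(3.076594) = 0.000418
t_3 = 3.076594 − 0.000418·(3.076594 − 2.850000) / (0.000418 − (-0.302681)) = 3.076594 − (0.000095)/(0.303099) = 3.076282

3.0763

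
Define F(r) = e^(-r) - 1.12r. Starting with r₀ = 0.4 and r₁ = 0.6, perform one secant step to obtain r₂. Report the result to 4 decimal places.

F(0.4) = 0.222320, F(0.6) = -0.123188
r₂ = 0.600000 − (-0.123188)·(0.600000 − 0.400000) / (-0.123188 − 0.222320) = 0.600000 − (-0.024638)/(-0.345508) = 0.528692

0.5287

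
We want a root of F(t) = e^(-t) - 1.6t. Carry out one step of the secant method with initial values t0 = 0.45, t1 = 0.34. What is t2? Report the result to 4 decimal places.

F(0.45) = -0.082372, F(0.34) = 0.167770
t2 = 0.340000 − 0.167770·(0.340000 − 0.450000) / (0.167770 − (-0.082372)) = 0.340000 − (-0.018455)/(0.250142) = 0.413777

0.4138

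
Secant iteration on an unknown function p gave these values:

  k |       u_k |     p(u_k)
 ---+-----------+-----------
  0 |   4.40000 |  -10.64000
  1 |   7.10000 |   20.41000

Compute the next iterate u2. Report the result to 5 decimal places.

u2 = 7.10000 − 20.41000·(7.10000 − 4.40000) / (20.41000 − (-10.64000))
   = 7.10000 − (55.1070000)/(31.0500000) = 5.3252174

5.32522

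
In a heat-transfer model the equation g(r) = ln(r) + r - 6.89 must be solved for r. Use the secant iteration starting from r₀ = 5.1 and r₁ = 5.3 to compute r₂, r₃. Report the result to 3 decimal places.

5.235, 5.235

g(5.1) = -0.16076, g(5.3) = 0.07771
r₂ = 5.30000 − 0.07771·(5.30000 − 5.10000) / (0.07771 − (-0.16076)) = 5.30000 − (0.01554)/(0.23847) = 5.23483
g(5.23483) = 0.00016
r₃ = 5.23483 − 0.00016·(5.23483 − 5.30000) / (0.00016 − 0.07771) = 5.23483 − (-0.00001)/(-0.07755) = 5.23469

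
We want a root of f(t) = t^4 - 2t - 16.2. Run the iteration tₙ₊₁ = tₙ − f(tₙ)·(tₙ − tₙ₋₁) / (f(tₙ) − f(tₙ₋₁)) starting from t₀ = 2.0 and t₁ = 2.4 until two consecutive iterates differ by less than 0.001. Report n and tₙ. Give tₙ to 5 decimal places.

n = 5, tₙ = 2.12662

f(2.0) = -4.2000000, f(2.4) = 12.1776000
t₂ = 2.4000000 − 12.1776000·(0.4000000)/(16.3776000) = 2.1025791;  |Δ| = 0.2974209
f(2.1025791) = -0.8613407
t₃ = 2.1025791 − (-0.8613407)·(-0.2974209)/(-13.0389407) = 2.1222265;  |Δ| = 0.0196474
f(2.1222265) = -0.1598308
t₄ = 2.1222265 − (-0.1598308)·(0.0196474)/(0.7015099) = 2.1267029;  |Δ| = 0.0044764
f(2.1267029) = 0.0029043
t₅ = 2.1267029 − 0.0029043·(0.0044764)/(0.1627351) = 2.1266230;  |Δ| = 0.0000799
|t₅ − t₄| = 0.0000799 < 0.001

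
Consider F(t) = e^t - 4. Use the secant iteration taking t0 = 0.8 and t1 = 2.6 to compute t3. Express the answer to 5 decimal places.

F(0.8) = -1.7744591, F(2.6) = 9.4637380
t2 = 2.6000000 − 9.4637380·(2.6000000 − 0.8000000) / (9.4637380 − (-1.7744591)) = 2.6000000 − (17.0347285)/(11.2381971) = 1.0842116
F(1.0842116) = -1.0428924
t3 = 1.0842116 − (-1.0428924)·(1.0842116 − 2.6000000) / (-1.0428924 − 9.4637380) = 1.0842116 − (1.5808042)/(-10.5066304) = 1.2346694

1.23467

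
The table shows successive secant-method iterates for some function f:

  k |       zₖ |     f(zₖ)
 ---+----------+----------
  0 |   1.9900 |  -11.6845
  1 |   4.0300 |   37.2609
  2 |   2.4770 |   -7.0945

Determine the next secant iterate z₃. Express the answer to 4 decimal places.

z₃ = 2.4770 − (-7.0945)·(2.4770 − 4.0300) / (-7.0945 − 37.2609)
   = 2.4770 − (11.017759)/(-44.355400) = 2.725397

2.7254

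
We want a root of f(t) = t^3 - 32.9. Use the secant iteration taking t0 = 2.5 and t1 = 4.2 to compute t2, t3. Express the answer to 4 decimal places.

3.0023, 3.1510

f(2.5) = -17.275000, f(4.2) = 41.188000
t2 = 4.200000 − 41.188000·(4.200000 − 2.500000) / (41.188000 − (-17.275000)) = 4.200000 − (70.019600)/(58.463000) = 3.002326
f(3.002326) = -5.837142
t3 = 3.002326 − (-5.837142)·(3.002326 − 4.200000) / (-5.837142 − 41.188000) = 3.002326 − (6.990992)/(-47.025142) = 3.150991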